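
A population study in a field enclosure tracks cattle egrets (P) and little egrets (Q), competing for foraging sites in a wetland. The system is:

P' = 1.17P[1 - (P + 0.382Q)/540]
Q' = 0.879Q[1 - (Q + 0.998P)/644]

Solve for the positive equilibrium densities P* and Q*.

Setting both brackets to zero gives the nullclines P + 0.382Q = 540 and 0.998P + Q = 644.
Substituting Q = 644 - 0.998P into the first: P(1 - 0.382·0.998) = 540 - 0.382·644.
So P* = 294/0.619 = 475, and then Q* = 644 - 0.998·475 = 170.

P* ≈ 475, Q* ≈ 170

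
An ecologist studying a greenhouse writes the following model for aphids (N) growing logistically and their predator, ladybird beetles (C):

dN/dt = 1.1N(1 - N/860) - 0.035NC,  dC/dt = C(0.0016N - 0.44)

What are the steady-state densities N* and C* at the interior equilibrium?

N* ≈ 275, C* ≈ 21.4

From dC/dt = 0 with C > 0: 0.0016N* = 0.44, so N* = 275.
Substitute into dN/dt = 0: 1.1(1 - 275/860) = 0.035C*.
The bracket is 0.68, giving C* = 0.748/0.035 = 21.4.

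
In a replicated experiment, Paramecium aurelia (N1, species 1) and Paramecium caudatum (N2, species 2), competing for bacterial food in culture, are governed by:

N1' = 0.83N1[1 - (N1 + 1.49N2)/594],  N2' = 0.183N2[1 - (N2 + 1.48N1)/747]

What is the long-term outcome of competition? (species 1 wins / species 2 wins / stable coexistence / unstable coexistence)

Compare the nullcline intercepts: K1/α12 = 594/1.49 = 399 < K2 = 747; K2/α21 = 747/1.48 = 505 < K1 = 594.
Since both are reversed, neither can invade when rare; the interior point is a saddle.

unstable coexistence (outcome depends on initial conditions)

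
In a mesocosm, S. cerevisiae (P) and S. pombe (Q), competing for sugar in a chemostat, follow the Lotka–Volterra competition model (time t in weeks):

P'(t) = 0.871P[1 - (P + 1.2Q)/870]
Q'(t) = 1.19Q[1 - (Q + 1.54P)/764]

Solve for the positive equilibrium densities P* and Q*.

Setting both brackets to zero gives the nullclines P + 1.2Q = 870 and 1.54P + Q = 764.
Substituting Q = 764 - 1.54P into the first: P(1 - 1.2·1.54) = 870 - 1.2·764.
So P* = -46.8/-0.848 = 55.2, and then Q* = 764 - 1.54·55.2 = 679.

P* ≈ 55.2, Q* ≈ 679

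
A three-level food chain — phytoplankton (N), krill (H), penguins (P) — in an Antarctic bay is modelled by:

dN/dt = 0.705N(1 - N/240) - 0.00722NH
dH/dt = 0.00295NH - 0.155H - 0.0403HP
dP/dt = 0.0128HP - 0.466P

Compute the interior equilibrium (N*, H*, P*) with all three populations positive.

N* ≈ 151, H* ≈ 36.4, P* ≈ 7.17

From dP/dt = 0: 0.0128H* = 0.466, so H* = 36.4.
From dN/dt = 0: 0.705(1 - N*/240) = 0.00722·36.4, giving N* = 240·(1 - 0.373) = 151.
From dH/dt = 0: 0.00295·151 - 0.155 = 0.0403P*, so P* = 0.289/0.0403 = 7.17.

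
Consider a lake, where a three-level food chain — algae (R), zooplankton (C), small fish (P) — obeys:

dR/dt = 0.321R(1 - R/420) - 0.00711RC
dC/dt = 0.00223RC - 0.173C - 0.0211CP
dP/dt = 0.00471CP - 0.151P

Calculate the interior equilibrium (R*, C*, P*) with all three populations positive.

R* ≈ 122, C* ≈ 32.1, P* ≈ 4.67

From dP/dt = 0: 0.00471C* = 0.151, so C* = 32.1.
From dR/dt = 0: 0.321(1 - R*/420) = 0.00711·32.1, giving R* = 420·(1 - 0.71) = 122.
From dC/dt = 0: 0.00223·122 - 0.173 = 0.0211P*, so P* = 0.0985/0.0211 = 4.67.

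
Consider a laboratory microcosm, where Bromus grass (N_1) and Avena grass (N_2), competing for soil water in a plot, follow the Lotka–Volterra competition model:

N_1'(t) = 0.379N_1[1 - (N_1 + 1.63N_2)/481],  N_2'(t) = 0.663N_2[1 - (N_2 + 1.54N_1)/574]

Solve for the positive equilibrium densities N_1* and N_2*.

N_1* ≈ 301, N_2* ≈ 110

Setting both brackets to zero gives the nullclines N_1 + 1.63N_2 = 481 and 1.54N_1 + N_2 = 574.
Substituting N_2 = 574 - 1.54N_1 into the first: N_1(1 - 1.63·1.54) = 481 - 1.63·574.
So N_1* = -455/-1.51 = 301, and then N_2* = 574 - 1.54·301 = 110.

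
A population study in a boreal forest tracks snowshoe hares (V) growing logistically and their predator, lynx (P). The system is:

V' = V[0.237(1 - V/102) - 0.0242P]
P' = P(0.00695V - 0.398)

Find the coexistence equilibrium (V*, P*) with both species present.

V* ≈ 57.3, P* ≈ 4.3

From dP/dt = 0 with P > 0: 0.00695V* = 0.398, so V* = 57.3.
Substitute into dV/dt = 0: 0.237(1 - 57.3/102) = 0.0242P*.
The bracket is 0.439, giving P* = 0.104/0.0242 = 4.3.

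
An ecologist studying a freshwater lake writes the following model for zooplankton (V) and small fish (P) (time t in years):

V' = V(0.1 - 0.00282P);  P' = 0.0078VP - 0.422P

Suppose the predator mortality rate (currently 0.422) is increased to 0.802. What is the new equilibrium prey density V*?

At the interior fixed point, setting dP/dt = 0 with P > 0 fixes V* = (predator death rate)/(VP coefficient) — independent of the other coefficients.
With the change, V* = 0.802/0.0078 = 103; it rises from 54.1.

V* ≈ 103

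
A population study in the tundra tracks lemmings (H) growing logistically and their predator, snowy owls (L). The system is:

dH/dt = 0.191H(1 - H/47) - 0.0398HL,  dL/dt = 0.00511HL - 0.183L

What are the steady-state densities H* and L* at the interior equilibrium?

H* ≈ 35.8, L* ≈ 1.14

From dL/dt = 0 with L > 0: 0.00511H* = 0.183, so H* = 35.8.
Substitute into dH/dt = 0: 0.191(1 - 35.8/47) = 0.0398L*.
The bracket is 0.238, giving L* = 0.0455/0.0398 = 1.14.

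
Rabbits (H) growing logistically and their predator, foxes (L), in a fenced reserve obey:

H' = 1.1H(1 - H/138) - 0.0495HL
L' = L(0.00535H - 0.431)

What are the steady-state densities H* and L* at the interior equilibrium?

H* ≈ 80.6, L* ≈ 9.25

From dL/dt = 0 with L > 0: 0.00535H* = 0.431, so H* = 80.6.
Substitute into dH/dt = 0: 1.1(1 - 80.6/138) = 0.0495L*.
The bracket is 0.416, giving L* = 0.458/0.0495 = 9.25.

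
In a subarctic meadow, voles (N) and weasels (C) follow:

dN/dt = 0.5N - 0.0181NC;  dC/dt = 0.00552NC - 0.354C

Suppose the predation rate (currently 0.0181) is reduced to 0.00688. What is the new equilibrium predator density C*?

At the interior fixed point, setting dN/dt = 0 with N > 0 fixes C* = (prey growth rate)/(NC coefficient) — independent of the other coefficients.
With the change, C* = 0.5/0.00688 = 72.7; it rises from 27.6.

C* ≈ 72.7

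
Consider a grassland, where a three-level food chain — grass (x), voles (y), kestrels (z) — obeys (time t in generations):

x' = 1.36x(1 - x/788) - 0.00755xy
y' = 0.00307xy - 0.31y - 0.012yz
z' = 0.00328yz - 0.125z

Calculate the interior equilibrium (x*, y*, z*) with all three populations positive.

From dz/dt = 0: 0.00328y* = 0.125, so y* = 38.1.
From dx/dt = 0: 1.36(1 - x*/788) = 0.00755·38.1, giving x* = 788·(1 - 0.212) = 621.
From dy/dt = 0: 0.00307·621 - 0.31 = 0.012z*, so z* = 1.6/0.012 = 133.

x* ≈ 621, y* ≈ 38.1, z* ≈ 133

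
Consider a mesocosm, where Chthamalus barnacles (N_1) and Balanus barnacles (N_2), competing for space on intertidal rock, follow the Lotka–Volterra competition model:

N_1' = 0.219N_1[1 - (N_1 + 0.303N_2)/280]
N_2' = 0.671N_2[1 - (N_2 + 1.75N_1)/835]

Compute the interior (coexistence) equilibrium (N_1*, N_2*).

Setting both brackets to zero gives the nullclines N_1 + 0.303N_2 = 280 and 1.75N_1 + N_2 = 835.
Substituting N_2 = 835 - 1.75N_1 into the first: N_1(1 - 0.303·1.75) = 280 - 0.303·835.
So N_1* = 27/0.47 = 57.5, and then N_2* = 835 - 1.75·57.5 = 734.

N_1* ≈ 57.5, N_2* ≈ 734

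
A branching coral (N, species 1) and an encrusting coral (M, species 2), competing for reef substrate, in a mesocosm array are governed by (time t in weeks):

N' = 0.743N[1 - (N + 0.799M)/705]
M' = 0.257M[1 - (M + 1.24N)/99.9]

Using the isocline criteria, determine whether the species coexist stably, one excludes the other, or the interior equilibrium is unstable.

species 1 excludes species 2

Compare the nullcline intercepts: K1/α12 = 705/0.799 = 882 > K2 = 99.9; K2/α21 = 99.9/1.24 = 80.6 < K1 = 705.
Since the inequalities point opposite ways, species 1 can invade but species 2 cannot.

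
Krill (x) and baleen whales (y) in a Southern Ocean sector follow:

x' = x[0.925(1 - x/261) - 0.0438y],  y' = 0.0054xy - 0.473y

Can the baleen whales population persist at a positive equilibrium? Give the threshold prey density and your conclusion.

Threshold x = 87.6; K > 87.6, so yes, the predator persists.

The predator equation gives dy/dt > 0 only when x > 0.473/0.0054 = 87.6.
Without the predator, x → K = 261. Since 261 > 87.6, the predator can invade and persist.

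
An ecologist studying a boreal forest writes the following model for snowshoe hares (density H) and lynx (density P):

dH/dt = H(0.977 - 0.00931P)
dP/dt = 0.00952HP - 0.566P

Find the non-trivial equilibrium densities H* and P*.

Set dP/dt = 0 with P > 0: 0.00952H - 0.566 = 0, so H* = 0.566/0.00952 = 59.5.
Set dH/dt = 0 with H > 0: 0.977 - 0.00931P = 0, so P* = 0.977/0.00931 = 105.

H* ≈ 59.5, P* ≈ 105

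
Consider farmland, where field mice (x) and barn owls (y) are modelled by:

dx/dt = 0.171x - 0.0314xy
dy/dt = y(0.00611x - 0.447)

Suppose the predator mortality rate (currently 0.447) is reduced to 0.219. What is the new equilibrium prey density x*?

x* ≈ 35.8

At the interior fixed point, setting dy/dt = 0 with y > 0 fixes x* = (predator death rate)/(xy coefficient) — independent of the other coefficients.
With the change, x* = 0.219/0.00611 = 35.8; it falls from 73.2.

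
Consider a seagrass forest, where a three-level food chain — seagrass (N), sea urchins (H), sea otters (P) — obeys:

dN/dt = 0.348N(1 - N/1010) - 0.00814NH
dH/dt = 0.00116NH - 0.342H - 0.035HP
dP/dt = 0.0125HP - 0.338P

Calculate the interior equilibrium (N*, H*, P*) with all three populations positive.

From dP/dt = 0: 0.0125H* = 0.338, so H* = 27.
From dN/dt = 0: 0.348(1 - N*/1010) = 0.00814·27, giving N* = 1010·(1 - 0.632) = 371.
From dH/dt = 0: 0.00116·371 - 0.342 = 0.035P*, so P* = 0.0886/0.035 = 2.53.

N* ≈ 371, H* ≈ 27, P* ≈ 2.53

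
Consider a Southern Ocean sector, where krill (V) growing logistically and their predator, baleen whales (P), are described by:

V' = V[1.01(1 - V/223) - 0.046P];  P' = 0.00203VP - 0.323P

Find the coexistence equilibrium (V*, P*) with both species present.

From dP/dt = 0 with P > 0: 0.00203V* = 0.323, so V* = 159.
Substitute into dV/dt = 0: 1.01(1 - 159/223) = 0.046P*.
The bracket is 0.286, giving P* = 0.289/0.046 = 6.29.

V* ≈ 159, P* ≈ 6.29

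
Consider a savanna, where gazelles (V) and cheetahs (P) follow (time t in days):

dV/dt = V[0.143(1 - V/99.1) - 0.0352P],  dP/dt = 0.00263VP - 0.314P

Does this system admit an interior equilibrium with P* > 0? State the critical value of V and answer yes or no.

Threshold V = 119; K < 119, so no, the predator goes extinct.

The predator equation gives dP/dt > 0 only when V > 0.314/0.00263 = 119.
Without the predator, V → K = 99.1. Since 99.1 < 119, the predator cannot invade.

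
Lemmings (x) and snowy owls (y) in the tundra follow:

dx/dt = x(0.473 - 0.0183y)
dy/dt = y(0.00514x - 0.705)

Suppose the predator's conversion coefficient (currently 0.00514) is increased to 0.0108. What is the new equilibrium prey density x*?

At the interior fixed point, setting dy/dt = 0 with y > 0 fixes x* = (predator death rate)/(xy coefficient) — independent of the other coefficients.
With the change, x* = 0.705/0.0108 = 65.3; it falls from 137.

x* ≈ 65.3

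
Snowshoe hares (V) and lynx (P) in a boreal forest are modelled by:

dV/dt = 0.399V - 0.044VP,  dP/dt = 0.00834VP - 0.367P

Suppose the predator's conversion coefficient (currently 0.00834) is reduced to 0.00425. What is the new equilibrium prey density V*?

V* ≈ 86.4

At the interior fixed point, setting dP/dt = 0 with P > 0 fixes V* = (predator death rate)/(VP coefficient) — independent of the other coefficients.
With the change, V* = 0.367/0.00425 = 86.4; it rises from 44.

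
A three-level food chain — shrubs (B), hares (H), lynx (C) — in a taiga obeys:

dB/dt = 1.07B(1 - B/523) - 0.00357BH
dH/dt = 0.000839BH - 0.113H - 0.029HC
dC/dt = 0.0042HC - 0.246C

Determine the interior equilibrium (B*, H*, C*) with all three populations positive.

From dC/dt = 0: 0.0042H* = 0.246, so H* = 58.6.
From dB/dt = 0: 1.07(1 - B*/523) = 0.00357·58.6, giving B* = 523·(1 - 0.195) = 421.
From dH/dt = 0: 0.000839·421 - 0.113 = 0.029C*, so C* = 0.24/0.029 = 8.28.

B* ≈ 421, H* ≈ 58.6, C* ≈ 8.28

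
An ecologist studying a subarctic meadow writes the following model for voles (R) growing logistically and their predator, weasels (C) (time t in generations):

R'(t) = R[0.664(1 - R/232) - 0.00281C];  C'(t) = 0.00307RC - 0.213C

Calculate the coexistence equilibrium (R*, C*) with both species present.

From dC/dt = 0 with C > 0: 0.00307R* = 0.213, so R* = 69.4.
Substitute into dR/dt = 0: 0.664(1 - 69.4/232) = 0.00281C*.
The bracket is 0.701, giving C* = 0.465/0.00281 = 166.

R* ≈ 69.4, C* ≈ 166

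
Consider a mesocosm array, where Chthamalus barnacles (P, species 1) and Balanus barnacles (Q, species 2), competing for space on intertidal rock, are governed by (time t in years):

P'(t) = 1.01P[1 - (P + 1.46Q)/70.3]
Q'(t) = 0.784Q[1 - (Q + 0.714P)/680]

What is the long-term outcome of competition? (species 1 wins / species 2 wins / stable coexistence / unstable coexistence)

Compare the nullcline intercepts: K1/α12 = 70.3/1.46 = 48.2 < K2 = 680; K2/α21 = 680/0.714 = 952 > K1 = 70.3.
Since the inequalities point opposite ways, species 2 can invade but species 1 cannot.

species 2 excludes species 1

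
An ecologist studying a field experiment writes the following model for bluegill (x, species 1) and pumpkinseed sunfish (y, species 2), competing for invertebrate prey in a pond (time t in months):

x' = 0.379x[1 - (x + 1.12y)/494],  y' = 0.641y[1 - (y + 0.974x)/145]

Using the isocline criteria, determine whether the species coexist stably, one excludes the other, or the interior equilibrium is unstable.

species 1 excludes species 2

Compare the nullcline intercepts: K1/α12 = 494/1.12 = 441 > K2 = 145; K2/α21 = 145/0.974 = 149 < K1 = 494.
Since the inequalities point opposite ways, species 1 can invade but species 2 cannot.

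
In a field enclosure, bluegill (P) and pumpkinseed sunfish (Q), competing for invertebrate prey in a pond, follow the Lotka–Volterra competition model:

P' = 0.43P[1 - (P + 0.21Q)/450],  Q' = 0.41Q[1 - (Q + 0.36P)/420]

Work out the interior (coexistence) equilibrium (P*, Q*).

Setting both brackets to zero gives the nullclines P + 0.21Q = 450 and 0.36P + Q = 420.
Substituting Q = 420 - 0.36P into the first: P(1 - 0.21·0.36) = 450 - 0.21·420.
So P* = 362/0.924 = 391, and then Q* = 420 - 0.36·391 = 279.

P* ≈ 391, Q* ≈ 279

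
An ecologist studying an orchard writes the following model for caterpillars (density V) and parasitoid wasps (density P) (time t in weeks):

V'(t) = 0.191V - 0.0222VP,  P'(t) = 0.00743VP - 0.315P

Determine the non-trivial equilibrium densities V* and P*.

V* ≈ 42.4, P* ≈ 8.6

Set dP/dt = 0 with P > 0: 0.00743V - 0.315 = 0, so V* = 0.315/0.00743 = 42.4.
Set dV/dt = 0 with V > 0: 0.191 - 0.0222P = 0, so P* = 0.191/0.0222 = 8.6.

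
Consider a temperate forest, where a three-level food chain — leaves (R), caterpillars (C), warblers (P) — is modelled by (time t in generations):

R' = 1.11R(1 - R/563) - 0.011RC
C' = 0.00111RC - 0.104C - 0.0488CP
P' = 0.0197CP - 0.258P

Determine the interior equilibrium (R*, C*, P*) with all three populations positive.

R* ≈ 490, C* ≈ 13.1, P* ≈ 9.01

From dP/dt = 0: 0.0197C* = 0.258, so C* = 13.1.
From dR/dt = 0: 1.11(1 - R*/563) = 0.011·13.1, giving R* = 563·(1 - 0.13) = 490.
From dC/dt = 0: 0.00111·490 - 0.104 = 0.0488P*, so P* = 0.44/0.0488 = 9.01.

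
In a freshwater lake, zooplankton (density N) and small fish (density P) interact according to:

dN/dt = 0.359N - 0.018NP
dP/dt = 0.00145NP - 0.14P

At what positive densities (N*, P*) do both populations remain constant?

Set dP/dt = 0 with P > 0: 0.00145N - 0.14 = 0, so N* = 0.14/0.00145 = 96.6.
Set dN/dt = 0 with N > 0: 0.359 - 0.018P = 0, so P* = 0.359/0.018 = 19.9.

N* ≈ 96.6, P* ≈ 19.9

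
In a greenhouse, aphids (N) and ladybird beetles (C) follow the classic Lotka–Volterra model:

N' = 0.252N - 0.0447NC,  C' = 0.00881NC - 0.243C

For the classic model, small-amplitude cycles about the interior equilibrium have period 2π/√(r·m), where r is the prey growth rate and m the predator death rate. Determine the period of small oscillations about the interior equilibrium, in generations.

T ≈ 25.4 generations

Here r = 0.252 and m = 0.243, so r·m = 0.0612.
ω = √0.0612 = 0.247 per generation, hence T = 2π/ω ≈ 25.4 generations.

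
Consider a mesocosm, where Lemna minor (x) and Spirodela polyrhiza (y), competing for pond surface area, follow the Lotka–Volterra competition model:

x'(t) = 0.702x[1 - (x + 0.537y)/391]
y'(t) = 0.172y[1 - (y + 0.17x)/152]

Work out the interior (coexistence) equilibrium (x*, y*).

x* ≈ 340, y* ≈ 94.1

Setting both brackets to zero gives the nullclines x + 0.537y = 391 and 0.17x + y = 152.
Substituting y = 152 - 0.17x into the first: x(1 - 0.537·0.17) = 391 - 0.537·152.
So x* = 309/0.909 = 340, and then y* = 152 - 0.17·340 = 94.1.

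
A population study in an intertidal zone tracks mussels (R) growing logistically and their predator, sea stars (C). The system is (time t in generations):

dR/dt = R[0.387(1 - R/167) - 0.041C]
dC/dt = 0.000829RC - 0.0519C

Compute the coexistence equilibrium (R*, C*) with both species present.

From dC/dt = 0 with C > 0: 0.000829R* = 0.0519, so R* = 62.6.
Substitute into dR/dt = 0: 0.387(1 - 62.6/167) = 0.041C*.
The bracket is 0.625, giving C* = 0.242/0.041 = 5.9.

R* ≈ 62.6, C* ≈ 5.9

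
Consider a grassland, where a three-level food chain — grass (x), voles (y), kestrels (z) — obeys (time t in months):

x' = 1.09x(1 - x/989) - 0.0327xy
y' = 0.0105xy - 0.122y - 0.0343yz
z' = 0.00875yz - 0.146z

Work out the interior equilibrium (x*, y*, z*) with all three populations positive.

x* ≈ 494, y* ≈ 16.7, z* ≈ 148

From dz/dt = 0: 0.00875y* = 0.146, so y* = 16.7.
From dx/dt = 0: 1.09(1 - x*/989) = 0.0327·16.7, giving x* = 989·(1 - 0.501) = 494.
From dy/dt = 0: 0.0105·494 - 0.122 = 0.0343z*, so z* = 5.06/0.0343 = 148.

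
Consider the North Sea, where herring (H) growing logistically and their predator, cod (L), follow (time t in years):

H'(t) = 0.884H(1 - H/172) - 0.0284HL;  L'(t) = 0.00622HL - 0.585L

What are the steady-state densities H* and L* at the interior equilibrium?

H* ≈ 94.1, L* ≈ 14.1

From dL/dt = 0 with L > 0: 0.00622H* = 0.585, so H* = 94.1.
Substitute into dH/dt = 0: 0.884(1 - 94.1/172) = 0.0284L*.
The bracket is 0.453, giving L* = 0.401/0.0284 = 14.1.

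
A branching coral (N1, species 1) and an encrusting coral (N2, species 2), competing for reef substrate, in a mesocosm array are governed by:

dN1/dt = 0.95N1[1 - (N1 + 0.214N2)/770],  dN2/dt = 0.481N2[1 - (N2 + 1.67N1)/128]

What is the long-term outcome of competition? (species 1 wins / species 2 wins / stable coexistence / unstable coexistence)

species 1 excludes species 2

Compare the nullcline intercepts: K1/α12 = 770/0.214 = 3600 > K2 = 128; K2/α21 = 128/1.67 = 76.6 < K1 = 770.
Since the inequalities point opposite ways, species 1 can invade but species 2 cannot.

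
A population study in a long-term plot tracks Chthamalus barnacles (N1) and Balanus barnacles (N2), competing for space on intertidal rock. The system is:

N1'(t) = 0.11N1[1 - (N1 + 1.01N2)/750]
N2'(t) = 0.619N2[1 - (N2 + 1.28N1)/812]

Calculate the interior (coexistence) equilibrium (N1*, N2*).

Setting both brackets to zero gives the nullclines N1 + 1.01N2 = 750 and 1.28N1 + N2 = 812.
Substituting N2 = 812 - 1.28N1 into the first: N1(1 - 1.01·1.28) = 750 - 1.01·812.
So N1* = -70.1/-0.293 = 239, and then N2* = 812 - 1.28·239 = 505.

N1* ≈ 239, N2* ≈ 505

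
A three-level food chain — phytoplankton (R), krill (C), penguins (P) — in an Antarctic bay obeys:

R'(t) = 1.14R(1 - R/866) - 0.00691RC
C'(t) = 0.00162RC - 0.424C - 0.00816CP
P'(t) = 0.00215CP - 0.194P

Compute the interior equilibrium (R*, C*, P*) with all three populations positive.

R* ≈ 392, C* ≈ 90.2, P* ≈ 25.9

From dP/dt = 0: 0.00215C* = 0.194, so C* = 90.2.
From dR/dt = 0: 1.14(1 - R*/866) = 0.00691·90.2, giving R* = 866·(1 - 0.547) = 392.
From dC/dt = 0: 0.00162·392 - 0.424 = 0.00816P*, so P* = 0.212/0.00816 = 25.9.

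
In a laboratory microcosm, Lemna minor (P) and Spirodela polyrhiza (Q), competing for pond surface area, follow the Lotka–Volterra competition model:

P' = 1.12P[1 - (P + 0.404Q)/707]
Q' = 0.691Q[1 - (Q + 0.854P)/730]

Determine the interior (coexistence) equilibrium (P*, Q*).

Setting both brackets to zero gives the nullclines P + 0.404Q = 707 and 0.854P + Q = 730.
Substituting Q = 730 - 0.854P into the first: P(1 - 0.404·0.854) = 707 - 0.404·730.
So P* = 412/0.655 = 629, and then Q* = 730 - 0.854·629 = 193.

P* ≈ 629, Q* ≈ 193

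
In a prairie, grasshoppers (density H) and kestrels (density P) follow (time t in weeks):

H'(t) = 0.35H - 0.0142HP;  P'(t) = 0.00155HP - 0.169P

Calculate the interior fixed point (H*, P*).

Set dP/dt = 0 with P > 0: 0.00155H - 0.169 = 0, so H* = 0.169/0.00155 = 109.
Set dH/dt = 0 with H > 0: 0.35 - 0.0142P = 0, so P* = 0.35/0.0142 = 24.6.

H* ≈ 109, P* ≈ 24.6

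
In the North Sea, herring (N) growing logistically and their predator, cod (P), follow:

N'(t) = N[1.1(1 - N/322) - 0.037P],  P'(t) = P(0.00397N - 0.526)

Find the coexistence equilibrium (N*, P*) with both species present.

From dP/dt = 0 with P > 0: 0.00397N* = 0.526, so N* = 132.
Substitute into dN/dt = 0: 1.1(1 - 132/322) = 0.037P*.
The bracket is 0.589, giving P* = 0.647/0.037 = 17.5.

N* ≈ 132, P* ≈ 17.5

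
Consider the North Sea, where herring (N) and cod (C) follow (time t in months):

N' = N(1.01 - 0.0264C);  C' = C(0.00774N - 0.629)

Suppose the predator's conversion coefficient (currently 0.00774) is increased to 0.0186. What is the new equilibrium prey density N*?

N* ≈ 33.8

At the interior fixed point, setting dC/dt = 0 with C > 0 fixes N* = (predator death rate)/(NC coefficient) — independent of the other coefficients.
With the change, N* = 0.629/0.0186 = 33.8; it falls from 81.3.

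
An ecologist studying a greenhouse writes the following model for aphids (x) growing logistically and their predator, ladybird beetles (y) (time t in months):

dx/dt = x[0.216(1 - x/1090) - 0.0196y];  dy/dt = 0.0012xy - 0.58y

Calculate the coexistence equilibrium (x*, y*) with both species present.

From dy/dt = 0 with y > 0: 0.0012x* = 0.58, so x* = 483.
Substitute into dx/dt = 0: 0.216(1 - 483/1090) = 0.0196y*.
The bracket is 0.557, giving y* = 0.12/0.0196 = 6.13.

x* ≈ 483, y* ≈ 6.13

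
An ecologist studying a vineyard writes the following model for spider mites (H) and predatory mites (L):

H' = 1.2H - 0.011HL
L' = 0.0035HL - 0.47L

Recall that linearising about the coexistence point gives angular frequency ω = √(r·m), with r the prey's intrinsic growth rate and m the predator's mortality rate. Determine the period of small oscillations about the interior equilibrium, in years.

T ≈ 8.37 years

Here r = 1.2 and m = 0.47, so r·m = 0.564.
ω = √0.564 = 0.751 per year, hence T = 2π/ω ≈ 8.37 years.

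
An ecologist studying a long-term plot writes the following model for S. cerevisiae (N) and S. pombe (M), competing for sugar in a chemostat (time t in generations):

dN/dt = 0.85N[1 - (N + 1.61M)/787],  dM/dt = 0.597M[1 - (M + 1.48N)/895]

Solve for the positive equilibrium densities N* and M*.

N* ≈ 473, M* ≈ 195

Setting both brackets to zero gives the nullclines N + 1.61M = 787 and 1.48N + M = 895.
Substituting M = 895 - 1.48N into the first: N(1 - 1.61·1.48) = 787 - 1.61·895.
So N* = -654/-1.38 = 473, and then M* = 895 - 1.48·473 = 195.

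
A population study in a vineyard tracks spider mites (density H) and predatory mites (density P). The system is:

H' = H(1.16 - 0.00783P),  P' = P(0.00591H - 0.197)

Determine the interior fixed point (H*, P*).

Set dP/dt = 0 with P > 0: 0.00591H - 0.197 = 0, so H* = 0.197/0.00591 = 33.3.
Set dH/dt = 0 with H > 0: 1.16 - 0.00783P = 0, so P* = 1.16/0.00783 = 148.

H* ≈ 33.3, P* ≈ 148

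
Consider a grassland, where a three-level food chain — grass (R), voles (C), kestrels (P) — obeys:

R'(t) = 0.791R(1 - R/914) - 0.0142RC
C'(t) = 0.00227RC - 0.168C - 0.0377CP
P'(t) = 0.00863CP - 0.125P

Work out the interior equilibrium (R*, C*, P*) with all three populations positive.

From dP/dt = 0: 0.00863C* = 0.125, so C* = 14.5.
From dR/dt = 0: 0.791(1 - R*/914) = 0.0142·14.5, giving R* = 914·(1 - 0.26) = 676.
From dC/dt = 0: 0.00227·676 - 0.168 = 0.0377P*, so P* = 1.37/0.0377 = 36.3.

R* ≈ 676, C* ≈ 14.5, P* ≈ 36.3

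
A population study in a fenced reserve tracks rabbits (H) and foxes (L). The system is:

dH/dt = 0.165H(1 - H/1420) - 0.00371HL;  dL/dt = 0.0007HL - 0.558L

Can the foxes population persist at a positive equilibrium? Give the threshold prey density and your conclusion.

Threshold H = 797; K > 797, so yes, the predator persists.

The predator equation gives dL/dt > 0 only when H > 0.558/0.0007 = 797.
Without the predator, H → K = 1420. Since 1420 > 797, the predator can invade and persist.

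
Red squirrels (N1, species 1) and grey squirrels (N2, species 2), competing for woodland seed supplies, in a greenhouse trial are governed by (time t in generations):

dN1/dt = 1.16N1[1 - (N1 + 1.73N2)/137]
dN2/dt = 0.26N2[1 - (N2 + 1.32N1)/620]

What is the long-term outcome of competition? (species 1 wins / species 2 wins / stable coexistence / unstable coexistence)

species 2 excludes species 1

Compare the nullcline intercepts: K1/α12 = 137/1.73 = 79.2 < K2 = 620; K2/α21 = 620/1.32 = 470 > K1 = 137.
Since the inequalities point opposite ways, species 2 can invade but species 1 cannot.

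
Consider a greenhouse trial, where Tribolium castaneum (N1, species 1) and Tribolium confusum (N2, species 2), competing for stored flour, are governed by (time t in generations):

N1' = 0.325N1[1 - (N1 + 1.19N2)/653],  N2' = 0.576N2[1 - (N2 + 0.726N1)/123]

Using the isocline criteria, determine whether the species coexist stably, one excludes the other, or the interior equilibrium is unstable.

Compare the nullcline intercepts: K1/α12 = 653/1.19 = 549 > K2 = 123; K2/α21 = 123/0.726 = 169 < K1 = 653.
Since the inequalities point opposite ways, species 1 can invade but species 2 cannot.

species 1 excludes species 2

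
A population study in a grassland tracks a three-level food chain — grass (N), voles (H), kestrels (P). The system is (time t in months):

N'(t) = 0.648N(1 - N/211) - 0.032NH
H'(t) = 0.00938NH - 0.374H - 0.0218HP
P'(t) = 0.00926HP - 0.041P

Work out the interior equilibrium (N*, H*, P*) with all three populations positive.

N* ≈ 165, H* ≈ 4.43, P* ≈ 53.8

From dP/dt = 0: 0.00926H* = 0.041, so H* = 4.43.
From dN/dt = 0: 0.648(1 - N*/211) = 0.032·4.43, giving N* = 211·(1 - 0.219) = 165.
From dH/dt = 0: 0.00938·165 - 0.374 = 0.0218P*, so P* = 1.17/0.0218 = 53.8.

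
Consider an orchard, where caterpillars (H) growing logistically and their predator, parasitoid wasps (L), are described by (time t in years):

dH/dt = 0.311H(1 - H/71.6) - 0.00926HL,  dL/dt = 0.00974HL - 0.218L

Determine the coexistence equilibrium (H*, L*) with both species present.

From dL/dt = 0 with L > 0: 0.00974H* = 0.218, so H* = 22.4.
Substitute into dH/dt = 0: 0.311(1 - 22.4/71.6) = 0.00926L*.
The bracket is 0.687, giving L* = 0.214/0.00926 = 23.1.

H* ≈ 22.4, L* ≈ 23.1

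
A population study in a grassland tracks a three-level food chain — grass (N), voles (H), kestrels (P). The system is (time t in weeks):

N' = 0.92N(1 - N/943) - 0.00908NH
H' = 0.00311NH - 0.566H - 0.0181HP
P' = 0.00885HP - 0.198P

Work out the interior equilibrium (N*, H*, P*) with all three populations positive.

N* ≈ 735, H* ≈ 22.4, P* ≈ 95

From dP/dt = 0: 0.00885H* = 0.198, so H* = 22.4.
From dN/dt = 0: 0.92(1 - N*/943) = 0.00908·22.4, giving N* = 943·(1 - 0.221) = 735.
From dH/dt = 0: 0.00311·735 - 0.566 = 0.0181P*, so P* = 1.72/0.0181 = 95.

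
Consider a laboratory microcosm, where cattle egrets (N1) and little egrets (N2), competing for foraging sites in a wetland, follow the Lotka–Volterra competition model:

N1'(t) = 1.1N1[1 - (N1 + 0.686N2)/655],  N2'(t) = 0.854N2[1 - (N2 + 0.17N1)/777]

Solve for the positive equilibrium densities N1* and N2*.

N1* ≈ 138, N2* ≈ 754

Setting both brackets to zero gives the nullclines N1 + 0.686N2 = 655 and 0.17N1 + N2 = 777.
Substituting N2 = 777 - 0.17N1 into the first: N1(1 - 0.686·0.17) = 655 - 0.686·777.
So N1* = 122/0.883 = 138, and then N2* = 777 - 0.17·138 = 754.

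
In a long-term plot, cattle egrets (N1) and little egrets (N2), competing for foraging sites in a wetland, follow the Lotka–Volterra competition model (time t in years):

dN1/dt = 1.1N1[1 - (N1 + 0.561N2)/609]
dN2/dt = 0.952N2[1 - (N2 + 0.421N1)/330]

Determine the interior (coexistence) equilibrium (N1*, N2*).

N1* ≈ 555, N2* ≈ 96.4

Setting both brackets to zero gives the nullclines N1 + 0.561N2 = 609 and 0.421N1 + N2 = 330.
Substituting N2 = 330 - 0.421N1 into the first: N1(1 - 0.561·0.421) = 609 - 0.561·330.
So N1* = 424/0.764 = 555, and then N2* = 330 - 0.421·555 = 96.4.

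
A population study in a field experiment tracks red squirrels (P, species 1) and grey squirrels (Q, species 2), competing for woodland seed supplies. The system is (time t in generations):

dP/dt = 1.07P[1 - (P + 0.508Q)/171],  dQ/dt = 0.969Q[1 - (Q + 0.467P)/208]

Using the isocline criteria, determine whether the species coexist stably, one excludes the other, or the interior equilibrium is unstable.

stable coexistence

Compare the nullcline intercepts: K1/α12 = 171/0.508 = 337 > K2 = 208; K2/α21 = 208/0.467 = 445 > K1 = 171.
Since both inequalities hold, each species can invade when rare, so the interior equilibrium is stable.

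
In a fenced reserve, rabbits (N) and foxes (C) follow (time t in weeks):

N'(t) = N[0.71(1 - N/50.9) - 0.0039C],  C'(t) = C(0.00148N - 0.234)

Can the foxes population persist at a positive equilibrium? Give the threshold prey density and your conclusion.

Threshold N = 158; K < 158, so no, the predator goes extinct.

The predator equation gives dC/dt > 0 only when N > 0.234/0.00148 = 158.
Without the predator, N → K = 50.9. Since 50.9 < 158, the predator cannot invade.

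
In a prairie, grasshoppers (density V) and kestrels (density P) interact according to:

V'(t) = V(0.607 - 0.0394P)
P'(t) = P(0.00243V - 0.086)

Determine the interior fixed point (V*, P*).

Set dP/dt = 0 with P > 0: 0.00243V - 0.086 = 0, so V* = 0.086/0.00243 = 35.4.
Set dV/dt = 0 with V > 0: 0.607 - 0.0394P = 0, so P* = 0.607/0.0394 = 15.4.

V* ≈ 35.4, P* ≈ 15.4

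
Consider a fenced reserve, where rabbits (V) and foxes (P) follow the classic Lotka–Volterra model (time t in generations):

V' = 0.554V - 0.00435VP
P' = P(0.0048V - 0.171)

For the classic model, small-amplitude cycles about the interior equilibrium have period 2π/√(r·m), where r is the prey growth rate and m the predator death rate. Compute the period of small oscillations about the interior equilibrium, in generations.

T ≈ 20.4 generations

Here r = 0.554 and m = 0.171, so r·m = 0.0947.
ω = √0.0947 = 0.308 per generation, hence T = 2π/ω ≈ 20.4 generations.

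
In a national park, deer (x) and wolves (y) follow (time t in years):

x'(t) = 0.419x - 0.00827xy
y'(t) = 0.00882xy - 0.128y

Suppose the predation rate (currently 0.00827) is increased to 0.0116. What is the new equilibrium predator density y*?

y* ≈ 36.1

At the interior fixed point, setting dx/dt = 0 with x > 0 fixes y* = (prey growth rate)/(xy coefficient) — independent of the other coefficients.
With the change, y* = 0.419/0.0116 = 36.1; it falls from 50.7.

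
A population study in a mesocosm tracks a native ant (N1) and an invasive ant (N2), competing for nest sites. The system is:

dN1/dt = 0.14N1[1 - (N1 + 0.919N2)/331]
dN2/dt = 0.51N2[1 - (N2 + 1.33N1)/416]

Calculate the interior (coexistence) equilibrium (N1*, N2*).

Setting both brackets to zero gives the nullclines N1 + 0.919N2 = 331 and 1.33N1 + N2 = 416.
Substituting N2 = 416 - 1.33N1 into the first: N1(1 - 0.919·1.33) = 331 - 0.919·416.
So N1* = -51.3/-0.222 = 231, and then N2* = 416 - 1.33·231 = 109.

N1* ≈ 231, N2* ≈ 109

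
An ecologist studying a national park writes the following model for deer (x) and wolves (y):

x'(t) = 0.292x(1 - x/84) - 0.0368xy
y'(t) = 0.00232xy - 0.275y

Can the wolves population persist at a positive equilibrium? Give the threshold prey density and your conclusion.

The predator equation gives dy/dt > 0 only when x > 0.275/0.00232 = 119.
Without the predator, x → K = 84. Since 84 < 119, the predator cannot invade.

Threshold x = 119; K < 119, so no, the predator goes extinct.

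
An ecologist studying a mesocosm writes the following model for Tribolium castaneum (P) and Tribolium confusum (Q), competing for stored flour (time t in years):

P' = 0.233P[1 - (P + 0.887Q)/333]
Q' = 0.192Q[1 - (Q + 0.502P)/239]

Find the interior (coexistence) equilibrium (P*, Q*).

Setting both brackets to zero gives the nullclines P + 0.887Q = 333 and 0.502P + Q = 239.
Substituting Q = 239 - 0.502P into the first: P(1 - 0.887·0.502) = 333 - 0.887·239.
So P* = 121/0.555 = 218, and then Q* = 239 - 0.502·218 = 129.

P* ≈ 218, Q* ≈ 129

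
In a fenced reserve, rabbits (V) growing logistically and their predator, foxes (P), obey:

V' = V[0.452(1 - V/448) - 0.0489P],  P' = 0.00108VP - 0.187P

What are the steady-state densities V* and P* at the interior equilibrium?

From dP/dt = 0 with P > 0: 0.00108V* = 0.187, so V* = 173.
Substitute into dV/dt = 0: 0.452(1 - 173/448) = 0.0489P*.
The bracket is 0.614, giving P* = 0.277/0.0489 = 5.67.

V* ≈ 173, P* ≈ 5.67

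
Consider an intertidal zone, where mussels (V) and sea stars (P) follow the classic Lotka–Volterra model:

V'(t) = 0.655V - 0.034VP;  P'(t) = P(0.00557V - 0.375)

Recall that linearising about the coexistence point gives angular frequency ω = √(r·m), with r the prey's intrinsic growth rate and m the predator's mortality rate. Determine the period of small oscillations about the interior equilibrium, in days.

Here r = 0.655 and m = 0.375, so r·m = 0.246.
ω = √0.246 = 0.496 per day, hence T = 2π/ω ≈ 12.7 days.

T ≈ 12.7 days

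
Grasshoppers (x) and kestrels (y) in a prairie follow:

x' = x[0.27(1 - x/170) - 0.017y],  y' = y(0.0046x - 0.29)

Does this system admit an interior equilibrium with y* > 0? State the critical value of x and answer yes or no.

The predator equation gives dy/dt > 0 only when x > 0.29/0.0046 = 63.
Without the predator, x → K = 170. Since 170 > 63, the predator can invade and persist.

Threshold x = 63; K > 63, so yes, the predator persists.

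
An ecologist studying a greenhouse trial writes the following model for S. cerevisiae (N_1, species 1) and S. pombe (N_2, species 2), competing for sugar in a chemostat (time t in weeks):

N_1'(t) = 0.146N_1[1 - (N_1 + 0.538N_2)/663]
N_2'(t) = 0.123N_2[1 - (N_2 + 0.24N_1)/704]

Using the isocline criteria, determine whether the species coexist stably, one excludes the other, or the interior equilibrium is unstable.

Compare the nullcline intercepts: K1/α12 = 663/0.538 = 1230 > K2 = 704; K2/α21 = 704/0.24 = 2930 > K1 = 663.
Since both inequalities hold, each species can invade when rare, so the interior equilibrium is stable.

stable coexistence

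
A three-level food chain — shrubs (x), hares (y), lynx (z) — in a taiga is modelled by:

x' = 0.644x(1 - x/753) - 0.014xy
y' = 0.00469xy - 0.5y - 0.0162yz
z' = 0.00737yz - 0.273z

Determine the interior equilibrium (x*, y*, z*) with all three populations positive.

x* ≈ 147, y* ≈ 37, z* ≈ 11.6

From dz/dt = 0: 0.00737y* = 0.273, so y* = 37.
From dx/dt = 0: 0.644(1 - x*/753) = 0.014·37, giving x* = 753·(1 - 0.805) = 147.
From dy/dt = 0: 0.00469·147 - 0.5 = 0.0162z*, so z* = 0.188/0.0162 = 11.6.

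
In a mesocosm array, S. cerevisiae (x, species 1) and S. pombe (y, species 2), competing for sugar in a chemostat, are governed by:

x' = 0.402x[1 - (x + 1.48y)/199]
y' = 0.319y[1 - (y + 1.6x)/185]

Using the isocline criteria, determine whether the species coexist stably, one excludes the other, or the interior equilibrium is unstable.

unstable coexistence (outcome depends on initial conditions)

Compare the nullcline intercepts: K1/α12 = 199/1.48 = 134 < K2 = 185; K2/α21 = 185/1.6 = 116 < K1 = 199.
Since both are reversed, neither can invade when rare; the interior point is a saddle.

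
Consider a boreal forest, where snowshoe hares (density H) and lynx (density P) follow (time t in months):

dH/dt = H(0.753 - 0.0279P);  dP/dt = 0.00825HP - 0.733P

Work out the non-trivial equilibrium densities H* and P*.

H* ≈ 88.8, P* ≈ 27

Set dP/dt = 0 with P > 0: 0.00825H - 0.733 = 0, so H* = 0.733/0.00825 = 88.8.
Set dH/dt = 0 with H > 0: 0.753 - 0.0279P = 0, so P* = 0.753/0.0279 = 27.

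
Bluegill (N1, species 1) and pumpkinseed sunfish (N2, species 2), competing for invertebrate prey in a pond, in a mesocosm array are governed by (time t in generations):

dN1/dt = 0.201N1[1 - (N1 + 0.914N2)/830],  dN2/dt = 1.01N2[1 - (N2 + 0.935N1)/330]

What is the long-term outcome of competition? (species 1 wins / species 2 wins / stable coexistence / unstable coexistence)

species 1 excludes species 2

Compare the nullcline intercepts: K1/α12 = 830/0.914 = 908 > K2 = 330; K2/α21 = 330/0.935 = 353 < K1 = 830.
Since the inequalities point opposite ways, species 1 can invade but species 2 cannot.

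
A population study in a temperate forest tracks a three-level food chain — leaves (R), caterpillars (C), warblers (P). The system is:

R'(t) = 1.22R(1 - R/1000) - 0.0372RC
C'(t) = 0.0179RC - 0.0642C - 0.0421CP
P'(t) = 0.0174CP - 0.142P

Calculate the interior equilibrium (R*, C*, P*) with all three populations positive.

From dP/dt = 0: 0.0174C* = 0.142, so C* = 8.16.
From dR/dt = 0: 1.22(1 - R*/1000) = 0.0372·8.16, giving R* = 1000·(1 - 0.249) = 751.
From dC/dt = 0: 0.0179·751 - 0.0642 = 0.0421P*, so P* = 13.4/0.0421 = 318.

R* ≈ 751, C* ≈ 8.16, P* ≈ 318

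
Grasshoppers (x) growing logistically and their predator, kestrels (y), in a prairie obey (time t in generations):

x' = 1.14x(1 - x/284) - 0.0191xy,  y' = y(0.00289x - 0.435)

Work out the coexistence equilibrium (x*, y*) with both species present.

From dy/dt = 0 with y > 0: 0.00289x* = 0.435, so x* = 151.
Substitute into dx/dt = 0: 1.14(1 - 151/284) = 0.0191y*.
The bracket is 0.47, giving y* = 0.536/0.0191 = 28.1.

x* ≈ 151, y* ≈ 28.1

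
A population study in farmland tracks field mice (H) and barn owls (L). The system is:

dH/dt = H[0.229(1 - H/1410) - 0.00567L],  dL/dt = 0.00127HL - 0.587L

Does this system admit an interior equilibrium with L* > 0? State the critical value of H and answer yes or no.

Threshold H = 462; K > 462, so yes, the predator persists.

The predator equation gives dL/dt > 0 only when H > 0.587/0.00127 = 462.
Without the predator, H → K = 1410. Since 1410 > 462, the predator can invade and persist.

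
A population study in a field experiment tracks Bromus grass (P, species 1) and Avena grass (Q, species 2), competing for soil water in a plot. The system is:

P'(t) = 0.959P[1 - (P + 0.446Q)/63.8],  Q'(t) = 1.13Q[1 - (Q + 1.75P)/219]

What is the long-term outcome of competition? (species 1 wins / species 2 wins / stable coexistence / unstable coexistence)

species 2 excludes species 1

Compare the nullcline intercepts: K1/α12 = 63.8/0.446 = 143 < K2 = 219; K2/α21 = 219/1.75 = 125 > K1 = 63.8.
Since the inequalities point opposite ways, species 2 can invade but species 1 cannot.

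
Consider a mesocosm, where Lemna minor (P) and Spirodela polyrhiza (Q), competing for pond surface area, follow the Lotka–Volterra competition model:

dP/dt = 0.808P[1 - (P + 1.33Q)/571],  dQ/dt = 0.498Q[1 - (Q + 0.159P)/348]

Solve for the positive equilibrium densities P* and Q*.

Setting both brackets to zero gives the nullclines P + 1.33Q = 571 and 0.159P + Q = 348.
Substituting Q = 348 - 0.159P into the first: P(1 - 1.33·0.159) = 571 - 1.33·348.
So P* = 108/0.789 = 137, and then Q* = 348 - 0.159·137 = 326.

P* ≈ 137, Q* ≈ 326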